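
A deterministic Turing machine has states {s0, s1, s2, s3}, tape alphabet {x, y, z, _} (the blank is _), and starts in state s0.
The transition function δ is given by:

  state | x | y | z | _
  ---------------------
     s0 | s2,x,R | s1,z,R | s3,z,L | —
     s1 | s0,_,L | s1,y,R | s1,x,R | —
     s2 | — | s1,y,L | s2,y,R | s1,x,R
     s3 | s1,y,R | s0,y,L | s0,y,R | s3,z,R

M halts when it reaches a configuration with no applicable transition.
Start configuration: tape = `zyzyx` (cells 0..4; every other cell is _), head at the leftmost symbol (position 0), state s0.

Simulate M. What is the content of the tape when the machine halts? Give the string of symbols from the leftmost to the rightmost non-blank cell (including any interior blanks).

zyzxz

s0 | _[z]yzyx   read z → write z, move L, go to s3
s3 | [_]zyzyx   read _ → write z, move R, go to s3
s3 | z[z]yzyx   read z → write y, move R, go to s0
s0 | zy[y]zyx   read y → write z, move R, go to s1
s1 | zyz[z]yx   read z → write x, move R, go to s1
s1 | zyzx[y]x   read y → write y, move R, go to s1
s1 | zyzxy[x]   read x → write _, move L, go to s0
s0 | zyzx[y]_   read y → write z, move R, go to s1
s1 | zyzxz[_]
The non-blank tape span at halt is zyzxz.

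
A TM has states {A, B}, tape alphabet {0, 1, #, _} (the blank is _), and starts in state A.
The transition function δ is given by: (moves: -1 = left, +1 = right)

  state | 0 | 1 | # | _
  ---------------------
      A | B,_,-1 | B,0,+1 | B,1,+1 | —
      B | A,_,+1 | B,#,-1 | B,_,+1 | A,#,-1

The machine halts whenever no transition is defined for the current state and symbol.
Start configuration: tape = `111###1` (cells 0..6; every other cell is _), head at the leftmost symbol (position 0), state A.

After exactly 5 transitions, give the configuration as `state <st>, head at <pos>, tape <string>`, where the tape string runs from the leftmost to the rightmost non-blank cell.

state=A head=0 tape=[1]11###1   (A,1)→(B,0,+1)
state=B head=1 tape=0[1]1###1   (B,1)→(B,#,-1)
state=B head=0 tape=[0]#1###1   (B,0)→(A,_,+1)
state=A head=1 tape=_[#]1###1   (A,#)→(B,1,+1)
state=B head=2 tape=_1[1]###1   (B,1)→(B,#,-1)
state=B head=1 tape=_[1]####1
After 5 steps: state B, head at 1, tape 1####1.

state B, head at 1, tape 1####1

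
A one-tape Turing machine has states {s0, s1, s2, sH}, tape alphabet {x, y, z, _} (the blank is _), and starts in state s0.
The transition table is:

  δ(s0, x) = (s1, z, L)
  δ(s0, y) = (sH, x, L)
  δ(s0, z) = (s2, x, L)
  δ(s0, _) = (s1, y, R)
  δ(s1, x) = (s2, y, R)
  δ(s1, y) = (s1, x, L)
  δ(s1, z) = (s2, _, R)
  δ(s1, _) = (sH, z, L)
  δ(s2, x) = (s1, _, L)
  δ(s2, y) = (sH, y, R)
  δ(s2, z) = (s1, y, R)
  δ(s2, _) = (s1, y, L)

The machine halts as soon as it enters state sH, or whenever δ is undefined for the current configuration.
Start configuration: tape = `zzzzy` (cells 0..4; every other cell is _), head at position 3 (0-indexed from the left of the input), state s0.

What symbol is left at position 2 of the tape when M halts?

s0 | zzz[z]y_   read z → write x, move L, go to s2
s2 | zz[z]xy_   read z → write y, move R, go to s1
s1 | zzy[x]y_   read x → write y, move R, go to s2
s2 | zzyy[y]_   read y → write y, move R, go to sH
sH | zzyyy[_]
Cell 2 holds y when M halts.

y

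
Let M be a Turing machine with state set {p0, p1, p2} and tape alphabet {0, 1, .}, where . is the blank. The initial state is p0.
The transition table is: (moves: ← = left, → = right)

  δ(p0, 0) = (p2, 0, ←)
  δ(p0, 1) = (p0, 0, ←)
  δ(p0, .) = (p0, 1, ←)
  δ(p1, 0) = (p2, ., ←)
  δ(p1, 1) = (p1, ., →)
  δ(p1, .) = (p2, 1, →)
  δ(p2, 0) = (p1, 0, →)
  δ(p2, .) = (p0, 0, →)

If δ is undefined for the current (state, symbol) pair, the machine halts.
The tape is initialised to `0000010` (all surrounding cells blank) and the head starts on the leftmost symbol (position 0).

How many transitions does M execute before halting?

state=p0 head=0 tape=.[0]000010   (p0,0)→(p2,0,←)
state=p2 head=-1 tape=[.]0000010   (p2,.)→(p0,0,→)
state=p0 head=0 tape=0[0]000010   (p0,0)→(p2,0,←)
state=p2 head=-1 tape=[0]0000010   (p2,0)→(p1,0,→)
state=p1 head=0 tape=0[0]000010   (p1,0)→(p2,.,←)
state=p2 head=-1 tape=[0].000010   (p2,0)→(p1,0,→)
state=p1 head=0 tape=0[.]000010   (p1,.)→(p2,1,→)
state=p2 head=1 tape=01[0]00010   (p2,0)→(p1,0,→)
state=p1 head=2 tape=010[0]0010   (p1,0)→(p2,.,←)
state=p2 head=1 tape=01[0].0010   (p2,0)→(p1,0,→)
state=p1 head=2 tape=010[.]0010   (p1,.)→(p2,1,→)
state=p2 head=3 tape=0101[0]010   (p2,0)→(p1,0,→)
state=p1 head=4 tape=01010[0]10   (p1,0)→(p2,.,←)
state=p2 head=3 tape=0101[0].10   (p2,0)→(p1,0,→)
state=p1 head=4 tape=01010[.]10   (p1,.)→(p2,1,→)
state=p2 head=5 tape=010101[1]0
M halts after 15 transitions.

15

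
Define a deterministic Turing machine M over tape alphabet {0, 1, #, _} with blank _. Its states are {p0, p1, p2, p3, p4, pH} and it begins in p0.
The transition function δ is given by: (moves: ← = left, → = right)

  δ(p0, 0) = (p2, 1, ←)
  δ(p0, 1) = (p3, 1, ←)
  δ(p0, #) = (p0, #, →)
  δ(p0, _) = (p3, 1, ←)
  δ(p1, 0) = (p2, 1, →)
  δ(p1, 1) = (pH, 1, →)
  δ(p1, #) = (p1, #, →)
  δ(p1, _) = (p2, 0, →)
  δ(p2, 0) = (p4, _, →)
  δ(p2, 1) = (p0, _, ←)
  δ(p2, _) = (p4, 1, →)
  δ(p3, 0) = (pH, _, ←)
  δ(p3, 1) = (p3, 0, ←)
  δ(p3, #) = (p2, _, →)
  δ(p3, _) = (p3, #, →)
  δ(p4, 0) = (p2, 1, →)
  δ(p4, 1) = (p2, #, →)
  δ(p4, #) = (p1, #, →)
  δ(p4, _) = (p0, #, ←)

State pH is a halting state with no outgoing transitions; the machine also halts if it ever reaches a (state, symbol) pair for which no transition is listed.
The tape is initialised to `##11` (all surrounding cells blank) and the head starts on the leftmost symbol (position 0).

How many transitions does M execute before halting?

23

state=p0 head=0 tape=_[#]#11   (p0,#)→(p0,#,→)
state=p0 head=1 tape=_#[#]11   (p0,#)→(p0,#,→)
state=p0 head=2 tape=_##[1]1   (p0,1)→(p3,1,←)
state=p3 head=1 tape=_#[#]11   (p3,#)→(p2,_,→)
state=p2 head=2 tape=_#_[1]1   (p2,1)→(p0,_,←)
state=p0 head=1 tape=_#[_]_1   (p0,_)→(p3,1,←)
state=p3 head=0 tape=_[#]1_1   (p3,#)→(p2,_,→)
state=p2 head=1 tape=__[1]_1   (p2,1)→(p0,_,←)
state=p0 head=0 tape=_[_]__1   (p0,_)→(p3,1,←)
state=p3 head=-1 tape=[_]1__1   (p3,_)→(p3,#,→)
state=p3 head=0 tape=#[1]__1   (p3,1)→(p3,0,←)
state=p3 head=-1 tape=[#]0__1   (p3,#)→(p2,_,→)
state=p2 head=0 tape=_[0]__1   (p2,0)→(p4,_,→)
state=p4 head=1 tape=__[_]_1   (p4,_)→(p0,#,←)
state=p0 head=0 tape=_[_]#_1   (p0,_)→(p3,1,←)
state=p3 head=-1 tape=[_]1#_1   (p3,_)→(p3,#,→)
state=p3 head=0 tape=#[1]#_1   (p3,1)→(p3,0,←)
state=p3 head=-1 tape=[#]0#_1   (p3,#)→(p2,_,→)
state=p2 head=0 tape=_[0]#_1   (p2,0)→(p4,_,→)
state=p4 head=1 tape=__[#]_1   (p4,#)→(p1,#,→)
state=p1 head=2 tape=__#[_]1   (p1,_)→(p2,0,→)
state=p2 head=3 tape=__#0[1]   (p2,1)→(p0,_,←)
state=p0 head=2 tape=__#[0]_   (p0,0)→(p2,1,←)
state=p2 head=1 tape=__[#]1_
M halts after 23 transitions.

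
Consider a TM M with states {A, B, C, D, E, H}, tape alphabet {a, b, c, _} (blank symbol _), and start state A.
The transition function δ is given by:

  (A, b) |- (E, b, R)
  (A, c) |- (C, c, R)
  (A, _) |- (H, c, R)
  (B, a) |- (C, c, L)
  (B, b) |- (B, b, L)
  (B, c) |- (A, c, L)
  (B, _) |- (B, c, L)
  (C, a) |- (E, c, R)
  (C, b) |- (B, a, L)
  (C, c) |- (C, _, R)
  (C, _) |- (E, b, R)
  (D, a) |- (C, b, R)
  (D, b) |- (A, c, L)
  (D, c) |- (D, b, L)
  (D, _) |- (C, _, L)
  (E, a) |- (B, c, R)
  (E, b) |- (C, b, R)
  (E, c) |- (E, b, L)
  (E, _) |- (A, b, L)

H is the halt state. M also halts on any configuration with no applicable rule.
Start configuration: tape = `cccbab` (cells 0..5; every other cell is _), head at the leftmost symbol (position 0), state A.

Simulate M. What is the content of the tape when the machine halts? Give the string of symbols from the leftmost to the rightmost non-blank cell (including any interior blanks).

ccccaab

state=A head=0 tape=_[c]ccbab   (A,c)→(C,c,R)
state=C head=1 tape=_c[c]cbab   (C,c)→(C,_,R)
state=C head=2 tape=_c_[c]bab   (C,c)→(C,_,R)
state=C head=3 tape=_c__[b]ab   (C,b)→(B,a,L)
state=B head=2 tape=_c_[_]aab   (B,_)→(B,c,L)
state=B head=1 tape=_c[_]caab   (B,_)→(B,c,L)
state=B head=0 tape=_[c]ccaab   (B,c)→(A,c,L)
state=A head=-1 tape=[_]cccaab   (A,_)→(H,c,R)
state=H head=0 tape=c[c]ccaab
The non-blank tape span at halt is ccccaab.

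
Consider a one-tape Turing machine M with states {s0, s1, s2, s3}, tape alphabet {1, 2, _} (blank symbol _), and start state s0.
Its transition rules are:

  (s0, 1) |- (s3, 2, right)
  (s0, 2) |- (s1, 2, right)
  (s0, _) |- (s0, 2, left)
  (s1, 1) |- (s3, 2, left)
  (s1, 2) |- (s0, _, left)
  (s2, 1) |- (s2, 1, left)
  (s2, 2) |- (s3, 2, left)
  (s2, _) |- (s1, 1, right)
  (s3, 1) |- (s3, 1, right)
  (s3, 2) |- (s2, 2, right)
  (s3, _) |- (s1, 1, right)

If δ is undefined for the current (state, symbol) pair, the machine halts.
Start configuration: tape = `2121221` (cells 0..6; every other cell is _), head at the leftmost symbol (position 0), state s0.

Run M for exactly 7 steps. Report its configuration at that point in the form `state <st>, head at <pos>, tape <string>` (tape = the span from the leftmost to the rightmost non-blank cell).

state s2, head at 1, tape 2221221

s0 | [2]121221   read 2 → write 2, move right, go to s1
s1 | 2[1]21221   read 1 → write 2, move left, go to s3
s3 | [2]221221   read 2 → write 2, move right, go to s2
s2 | 2[2]21221   read 2 → write 2, move left, go to s3
s3 | [2]221221   read 2 → write 2, move right, go to s2
s2 | 2[2]21221   read 2 → write 2, move left, go to s3
s3 | [2]221221   read 2 → write 2, move right, go to s2
s2 | 2[2]21221
After 7 steps: state s2, head at 1, tape 2221221.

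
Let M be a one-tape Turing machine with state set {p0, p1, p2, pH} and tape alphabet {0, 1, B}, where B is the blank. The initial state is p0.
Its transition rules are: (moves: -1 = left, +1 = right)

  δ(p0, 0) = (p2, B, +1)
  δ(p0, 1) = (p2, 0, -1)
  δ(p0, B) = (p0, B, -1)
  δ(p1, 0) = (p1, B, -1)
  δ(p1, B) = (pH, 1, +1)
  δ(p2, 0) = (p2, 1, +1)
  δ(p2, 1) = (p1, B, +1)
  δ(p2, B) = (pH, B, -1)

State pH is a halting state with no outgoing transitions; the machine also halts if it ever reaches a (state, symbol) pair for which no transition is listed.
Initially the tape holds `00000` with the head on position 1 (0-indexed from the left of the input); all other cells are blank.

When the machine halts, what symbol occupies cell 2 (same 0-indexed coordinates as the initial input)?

state=p0 head=1 tape=0[0]000B   (p0,0)→(p2,B,+1)
state=p2 head=2 tape=0B[0]00B   (p2,0)→(p2,1,+1)
state=p2 head=3 tape=0B1[0]0B   (p2,0)→(p2,1,+1)
state=p2 head=4 tape=0B11[0]B   (p2,0)→(p2,1,+1)
state=p2 head=5 tape=0B111[B]   (p2,B)→(pH,B,-1)
state=pH head=4 tape=0B11[1]B
Cell 2 holds 1 when M halts.

1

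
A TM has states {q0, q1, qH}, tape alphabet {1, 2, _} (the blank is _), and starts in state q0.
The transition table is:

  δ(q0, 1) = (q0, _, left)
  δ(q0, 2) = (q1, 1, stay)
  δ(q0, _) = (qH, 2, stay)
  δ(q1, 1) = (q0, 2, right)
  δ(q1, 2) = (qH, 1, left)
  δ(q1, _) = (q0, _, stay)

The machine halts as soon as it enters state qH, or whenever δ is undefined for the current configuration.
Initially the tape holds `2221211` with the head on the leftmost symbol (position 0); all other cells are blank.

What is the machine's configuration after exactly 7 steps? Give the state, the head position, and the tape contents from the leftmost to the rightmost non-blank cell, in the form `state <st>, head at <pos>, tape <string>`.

q0 | [2]221211   read 2 → write 1, move stay, go to q1
q1 | [1]221211   read 1 → write 2, move right, go to q0
q0 | 2[2]21211   read 2 → write 1, move stay, go to q1
q1 | 2[1]21211   read 1 → write 2, move right, go to q0
q0 | 22[2]1211   read 2 → write 1, move stay, go to q1
q1 | 22[1]1211   read 1 → write 2, move right, go to q0
q0 | 222[1]211   read 1 → write _, move left, go to q0
q0 | 22[2]_211
After 7 steps: state q0, head at 2, tape 222_211.

state q0, head at 2, tape 222_211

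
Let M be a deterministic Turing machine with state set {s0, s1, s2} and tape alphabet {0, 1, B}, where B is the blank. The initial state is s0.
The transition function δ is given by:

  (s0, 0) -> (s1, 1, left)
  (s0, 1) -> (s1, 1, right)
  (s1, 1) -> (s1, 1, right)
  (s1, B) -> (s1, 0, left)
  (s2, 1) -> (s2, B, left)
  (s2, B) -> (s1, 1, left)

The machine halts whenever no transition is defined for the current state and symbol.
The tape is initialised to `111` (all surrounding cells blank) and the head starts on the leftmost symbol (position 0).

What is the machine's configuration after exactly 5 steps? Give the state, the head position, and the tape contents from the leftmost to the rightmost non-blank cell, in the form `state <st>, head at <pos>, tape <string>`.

s0 | [1]11B   read 1 → write 1, move right, go to s1
s1 | 1[1]1B   read 1 → write 1, move right, go to s1
s1 | 11[1]B   read 1 → write 1, move right, go to s1
s1 | 111[B]   read B → write 0, move left, go to s1
s1 | 11[1]0   read 1 → write 1, move right, go to s1
s1 | 111[0]
After 5 steps: state s1, head at 3, tape 1110.

state s1, head at 3, tape 1110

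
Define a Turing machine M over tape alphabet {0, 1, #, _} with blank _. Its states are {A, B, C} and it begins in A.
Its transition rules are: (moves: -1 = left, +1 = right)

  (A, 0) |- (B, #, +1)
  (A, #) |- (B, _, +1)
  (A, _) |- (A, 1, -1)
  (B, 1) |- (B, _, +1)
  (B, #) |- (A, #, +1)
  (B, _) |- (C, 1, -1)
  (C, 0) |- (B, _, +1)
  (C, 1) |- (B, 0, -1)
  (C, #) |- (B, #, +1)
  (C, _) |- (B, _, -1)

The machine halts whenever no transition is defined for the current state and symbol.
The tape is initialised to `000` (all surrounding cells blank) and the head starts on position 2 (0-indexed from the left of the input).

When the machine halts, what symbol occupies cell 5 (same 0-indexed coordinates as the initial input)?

state=A head=2 tape=00[0]___   (A,0)→(B,#,+1)
state=B head=3 tape=00#[_]__   (B,_)→(C,1,-1)
state=C head=2 tape=00[#]1__   (C,#)→(B,#,+1)
state=B head=3 tape=00#[1]__   (B,1)→(B,_,+1)
state=B head=4 tape=00#_[_]_   (B,_)→(C,1,-1)
state=C head=3 tape=00#[_]1_   (C,_)→(B,_,-1)
state=B head=2 tape=00[#]_1_   (B,#)→(A,#,+1)
state=A head=3 tape=00#[_]1_   (A,_)→(A,1,-1)
state=A head=2 tape=00[#]11_   (A,#)→(B,_,+1)
state=B head=3 tape=00_[1]1_   (B,1)→(B,_,+1)
state=B head=4 tape=00__[1]_   (B,1)→(B,_,+1)
state=B head=5 tape=00___[_]   (B,_)→(C,1,-1)
state=C head=4 tape=00__[_]1   (C,_)→(B,_,-1)
state=B head=3 tape=00_[_]_1   (B,_)→(C,1,-1)
state=C head=2 tape=00[_]1_1   (C,_)→(B,_,-1)
state=B head=1 tape=0[0]_1_1
Cell 5 holds 1 when M halts.

1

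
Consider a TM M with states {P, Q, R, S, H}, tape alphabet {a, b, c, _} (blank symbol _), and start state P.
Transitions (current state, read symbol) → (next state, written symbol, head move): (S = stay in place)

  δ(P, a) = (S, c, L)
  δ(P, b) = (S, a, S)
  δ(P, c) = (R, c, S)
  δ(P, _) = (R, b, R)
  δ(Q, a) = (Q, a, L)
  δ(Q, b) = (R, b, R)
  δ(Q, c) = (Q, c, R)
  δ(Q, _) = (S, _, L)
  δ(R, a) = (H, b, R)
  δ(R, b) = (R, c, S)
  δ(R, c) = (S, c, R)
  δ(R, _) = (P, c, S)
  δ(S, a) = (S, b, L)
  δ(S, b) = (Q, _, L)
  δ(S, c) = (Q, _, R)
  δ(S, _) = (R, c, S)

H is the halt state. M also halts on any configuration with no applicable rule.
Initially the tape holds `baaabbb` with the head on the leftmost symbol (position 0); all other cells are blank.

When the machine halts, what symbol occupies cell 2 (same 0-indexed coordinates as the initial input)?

b

state=P head=0 tape=_[b]aaabbb   (P,b)→(S,a,S)
state=S head=0 tape=_[a]aaabbb   (S,a)→(S,b,L)
state=S head=-1 tape=[_]baaabbb   (S,_)→(R,c,S)
state=R head=-1 tape=[c]baaabbb   (R,c)→(S,c,R)
state=S head=0 tape=c[b]aaabbb   (S,b)→(Q,_,L)
state=Q head=-1 tape=[c]_aaabbb   (Q,c)→(Q,c,R)
state=Q head=0 tape=c[_]aaabbb   (Q,_)→(S,_,L)
state=S head=-1 tape=[c]_aaabbb   (S,c)→(Q,_,R)
state=Q head=0 tape=_[_]aaabbb   (Q,_)→(S,_,L)
state=S head=-1 tape=[_]_aaabbb   (S,_)→(R,c,S)
state=R head=-1 tape=[c]_aaabbb   (R,c)→(S,c,R)
state=S head=0 tape=c[_]aaabbb   (S,_)→(R,c,S)
state=R head=0 tape=c[c]aaabbb   (R,c)→(S,c,R)
state=S head=1 tape=cc[a]aabbb   (S,a)→(S,b,L)
state=S head=0 tape=c[c]baabbb   (S,c)→(Q,_,R)
state=Q head=1 tape=c_[b]aabbb   (Q,b)→(R,b,R)
state=R head=2 tape=c_b[a]abbb   (R,a)→(H,b,R)
state=H head=3 tape=c_bb[a]bbb
Cell 2 holds b when M halts.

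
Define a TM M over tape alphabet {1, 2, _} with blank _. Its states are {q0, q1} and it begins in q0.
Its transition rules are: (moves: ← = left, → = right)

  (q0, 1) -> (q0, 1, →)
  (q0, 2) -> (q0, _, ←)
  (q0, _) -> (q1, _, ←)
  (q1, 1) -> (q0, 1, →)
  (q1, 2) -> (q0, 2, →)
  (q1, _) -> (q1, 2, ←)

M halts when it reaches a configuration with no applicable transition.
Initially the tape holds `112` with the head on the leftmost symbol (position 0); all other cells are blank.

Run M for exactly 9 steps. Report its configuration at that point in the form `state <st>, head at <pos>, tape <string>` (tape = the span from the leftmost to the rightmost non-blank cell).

state q1, head at 1, tape 11

state=q0 head=0 tape=[1]12   (q0,1)→(q0,1,→)
state=q0 head=1 tape=1[1]2   (q0,1)→(q0,1,→)
state=q0 head=2 tape=11[2]   (q0,2)→(q0,_,←)
state=q0 head=1 tape=1[1]_   (q0,1)→(q0,1,→)
state=q0 head=2 tape=11[_]   (q0,_)→(q1,_,←)
state=q1 head=1 tape=1[1]_   (q1,1)→(q0,1,→)
state=q0 head=2 tape=11[_]   (q0,_)→(q1,_,←)
state=q1 head=1 tape=1[1]_   (q1,1)→(q0,1,→)
state=q0 head=2 tape=11[_]   (q0,_)→(q1,_,←)
state=q1 head=1 tape=1[1]_
After 9 steps: state q1, head at 1, tape 11.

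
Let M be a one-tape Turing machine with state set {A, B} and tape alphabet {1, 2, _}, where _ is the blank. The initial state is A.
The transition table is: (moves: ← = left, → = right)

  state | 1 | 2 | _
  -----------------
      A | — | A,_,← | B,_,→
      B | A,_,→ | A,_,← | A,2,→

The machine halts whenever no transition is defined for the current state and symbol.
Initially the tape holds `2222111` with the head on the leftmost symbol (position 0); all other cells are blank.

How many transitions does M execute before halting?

17

A | _[2]222111   read 2 → write _, move ←, go to A
A | [_]_222111   read _ → write _, move →, go to B
B | _[_]222111   read _ → write 2, move →, go to A
A | _2[2]22111   read 2 → write _, move ←, go to A
A | _[2]_22111   read 2 → write _, move ←, go to A
A | [_]__22111   read _ → write _, move →, go to B
B | _[_]_22111   read _ → write 2, move →, go to A
A | _2[_]22111   read _ → write _, move →, go to B
B | _2_[2]2111   read 2 → write _, move ←, go to A
A | _2[_]_2111   read _ → write _, move →, go to B
B | _2_[_]2111   read _ → write 2, move →, go to A
A | _2_2[2]111   read 2 → write _, move ←, go to A
A | _2_[2]_111   read 2 → write _, move ←, go to A
A | _2[_]__111   read _ → write _, move →, go to B
B | _2_[_]_111   read _ → write 2, move →, go to A
A | _2_2[_]111   read _ → write _, move →, go to B
B | _2_2_[1]11   read 1 → write _, move →, go to A
A | _2_2__[1]1
M halts after 17 transitions.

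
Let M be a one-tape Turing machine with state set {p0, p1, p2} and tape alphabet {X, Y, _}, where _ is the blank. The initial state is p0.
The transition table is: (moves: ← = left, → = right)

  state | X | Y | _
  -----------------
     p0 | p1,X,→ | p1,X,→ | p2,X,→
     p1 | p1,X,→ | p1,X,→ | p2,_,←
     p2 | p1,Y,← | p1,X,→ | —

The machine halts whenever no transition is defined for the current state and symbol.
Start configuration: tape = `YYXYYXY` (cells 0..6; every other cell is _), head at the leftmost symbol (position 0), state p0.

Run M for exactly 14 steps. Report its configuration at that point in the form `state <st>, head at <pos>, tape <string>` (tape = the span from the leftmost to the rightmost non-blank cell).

state p1, head at 6, tape XXXXXXY

p0 | [Y]YXYYXY_   read Y → write X, move →, go to p1
p1 | X[Y]XYYXY_   read Y → write X, move →, go to p1
p1 | XX[X]YYXY_   read X → write X, move →, go to p1
p1 | XXX[Y]YXY_   read Y → write X, move →, go to p1
p1 | XXXX[Y]XY_   read Y → write X, move →, go to p1
p1 | XXXXX[X]Y_   read X → write X, move →, go to p1
p1 | XXXXXX[Y]_   read Y → write X, move →, go to p1
p1 | XXXXXXX[_]   read _ → write _, move ←, go to p2
p2 | XXXXXX[X]_   read X → write Y, move ←, go to p1
p1 | XXXXX[X]Y_   read X → write X, move →, go to p1
p1 | XXXXXX[Y]_   read Y → write X, move →, go to p1
p1 | XXXXXXX[_]   read _ → write _, move ←, go to p2
p2 | XXXXXX[X]_   read X → write Y, move ←, go to p1
p1 | XXXXX[X]Y_   read X → write X, move →, go to p1
p1 | XXXXXX[Y]_
After 14 steps: state p1, head at 6, tape XXXXXXY.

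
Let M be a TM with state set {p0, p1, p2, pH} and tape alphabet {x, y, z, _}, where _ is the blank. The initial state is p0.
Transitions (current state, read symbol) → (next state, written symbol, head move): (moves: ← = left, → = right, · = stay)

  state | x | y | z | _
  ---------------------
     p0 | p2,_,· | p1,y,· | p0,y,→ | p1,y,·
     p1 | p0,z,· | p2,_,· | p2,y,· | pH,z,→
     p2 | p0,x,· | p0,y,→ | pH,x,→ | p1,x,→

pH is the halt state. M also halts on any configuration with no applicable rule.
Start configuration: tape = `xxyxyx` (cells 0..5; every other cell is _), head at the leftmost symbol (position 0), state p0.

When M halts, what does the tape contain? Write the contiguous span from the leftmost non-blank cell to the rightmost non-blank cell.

p0 | [x]xyxyx___   read x → write _, move ·, go to p2
p2 | [_]xyxyx___   read _ → write x, move →, go to p1
p1 | x[x]yxyx___   read x → write z, move ·, go to p0
p0 | x[z]yxyx___   read z → write y, move →, go to p0
p0 | xy[y]xyx___   read y → write y, move ·, go to p1
p1 | xy[y]xyx___   read y → write _, move ·, go to p2
p2 | xy[_]xyx___   read _ → write x, move →, go to p1
p1 | xyx[x]yx___   read x → write z, move ·, go to p0
p0 | xyx[z]yx___   read z → write y, move →, go to p0
p0 | xyxy[y]x___   read y → write y, move ·, go to p1
p1 | xyxy[y]x___   read y → write _, move ·, go to p2
p2 | xyxy[_]x___   read _ → write x, move →, go to p1
p1 | xyxyx[x]___   read x → write z, move ·, go to p0
p0 | xyxyx[z]___   read z → write y, move →, go to p0
p0 | xyxyxy[_]__   read _ → write y, move ·, go to p1
p1 | xyxyxy[y]__   read y → write _, move ·, go to p2
p2 | xyxyxy[_]__   read _ → write x, move →, go to p1
p1 | xyxyxyx[_]_   read _ → write z, move →, go to pH
pH | xyxyxyxz[_]
The non-blank tape span at halt is xyxyxyxz.

xyxyxyxz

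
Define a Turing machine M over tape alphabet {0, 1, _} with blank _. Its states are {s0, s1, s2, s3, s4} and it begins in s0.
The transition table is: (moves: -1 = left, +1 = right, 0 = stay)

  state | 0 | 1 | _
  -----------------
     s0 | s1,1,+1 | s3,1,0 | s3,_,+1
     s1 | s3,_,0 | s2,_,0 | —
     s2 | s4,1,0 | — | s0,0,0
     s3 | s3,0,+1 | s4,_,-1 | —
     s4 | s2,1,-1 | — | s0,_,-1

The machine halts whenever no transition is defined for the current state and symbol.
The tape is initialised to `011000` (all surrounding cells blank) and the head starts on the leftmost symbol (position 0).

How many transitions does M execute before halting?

state=s0 head=0 tape=[0]11000   (s0,0)→(s1,1,+1)
state=s1 head=1 tape=1[1]1000   (s1,1)→(s2,_,0)
state=s2 head=1 tape=1[_]1000   (s2,_)→(s0,0,0)
state=s0 head=1 tape=1[0]1000   (s0,0)→(s1,1,+1)
state=s1 head=2 tape=11[1]000   (s1,1)→(s2,_,0)
state=s2 head=2 tape=11[_]000   (s2,_)→(s0,0,0)
state=s0 head=2 tape=11[0]000   (s0,0)→(s1,1,+1)
state=s1 head=3 tape=111[0]00   (s1,0)→(s3,_,0)
state=s3 head=3 tape=111[_]00
M halts after 8 transitions.

8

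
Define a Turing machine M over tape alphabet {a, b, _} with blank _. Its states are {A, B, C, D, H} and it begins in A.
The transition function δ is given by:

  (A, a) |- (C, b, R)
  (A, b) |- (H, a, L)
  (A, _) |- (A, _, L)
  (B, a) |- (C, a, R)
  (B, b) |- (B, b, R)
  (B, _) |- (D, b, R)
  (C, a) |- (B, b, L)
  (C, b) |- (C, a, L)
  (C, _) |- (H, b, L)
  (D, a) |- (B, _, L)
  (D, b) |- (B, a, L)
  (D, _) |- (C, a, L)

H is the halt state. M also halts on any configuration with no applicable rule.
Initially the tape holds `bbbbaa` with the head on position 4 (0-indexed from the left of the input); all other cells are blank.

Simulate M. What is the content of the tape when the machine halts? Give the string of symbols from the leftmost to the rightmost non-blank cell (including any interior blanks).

state=A head=4 tape=__bbbb[a]a__   (A,a)→(C,b,R)
state=C head=5 tape=__bbbbb[a]__   (C,a)→(B,b,L)
state=B head=4 tape=__bbbb[b]b__   (B,b)→(B,b,R)
state=B head=5 tape=__bbbbb[b]__   (B,b)→(B,b,R)
state=B head=6 tape=__bbbbbb[_]_   (B,_)→(D,b,R)
state=D head=7 tape=__bbbbbbb[_]   (D,_)→(C,a,L)
state=C head=6 tape=__bbbbbb[b]a   (C,b)→(C,a,L)
state=C head=5 tape=__bbbbb[b]aa   (C,b)→(C,a,L)
state=C head=4 tape=__bbbb[b]aaa   (C,b)→(C,a,L)
state=C head=3 tape=__bbb[b]aaaa   (C,b)→(C,a,L)
state=C head=2 tape=__bb[b]aaaaa   (C,b)→(C,a,L)
state=C head=1 tape=__b[b]aaaaaa   (C,b)→(C,a,L)
state=C head=0 tape=__[b]aaaaaaa   (C,b)→(C,a,L)
state=C head=-1 tape=_[_]aaaaaaaa   (C,_)→(H,b,L)
state=H head=-2 tape=[_]baaaaaaaa
The non-blank tape span at halt is baaaaaaaa.

baaaaaaaa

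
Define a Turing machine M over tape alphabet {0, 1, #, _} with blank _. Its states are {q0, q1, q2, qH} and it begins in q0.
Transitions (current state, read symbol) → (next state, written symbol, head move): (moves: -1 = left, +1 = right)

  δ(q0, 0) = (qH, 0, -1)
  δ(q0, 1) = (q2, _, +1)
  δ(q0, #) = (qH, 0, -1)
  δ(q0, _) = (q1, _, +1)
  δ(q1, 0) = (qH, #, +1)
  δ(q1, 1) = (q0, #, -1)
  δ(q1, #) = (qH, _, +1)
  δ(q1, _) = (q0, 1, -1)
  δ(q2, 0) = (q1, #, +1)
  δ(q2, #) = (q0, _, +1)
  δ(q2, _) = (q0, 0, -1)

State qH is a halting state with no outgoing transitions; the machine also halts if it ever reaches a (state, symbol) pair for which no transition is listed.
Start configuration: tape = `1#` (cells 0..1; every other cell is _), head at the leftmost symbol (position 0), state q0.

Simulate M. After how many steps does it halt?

8

q0 | [1]#___   read 1 → write _, move +1, go to q2
q2 | _[#]___   read # → write _, move +1, go to q0
q0 | __[_]__   read _ → write _, move +1, go to q1
q1 | ___[_]_   read _ → write 1, move -1, go to q0
q0 | __[_]1_   read _ → write _, move +1, go to q1
q1 | ___[1]_   read 1 → write #, move -1, go to q0
q0 | __[_]#_   read _ → write _, move +1, go to q1
q1 | ___[#]_   read # → write _, move +1, go to qH
qH | ____[_]
M halts after 8 transitions.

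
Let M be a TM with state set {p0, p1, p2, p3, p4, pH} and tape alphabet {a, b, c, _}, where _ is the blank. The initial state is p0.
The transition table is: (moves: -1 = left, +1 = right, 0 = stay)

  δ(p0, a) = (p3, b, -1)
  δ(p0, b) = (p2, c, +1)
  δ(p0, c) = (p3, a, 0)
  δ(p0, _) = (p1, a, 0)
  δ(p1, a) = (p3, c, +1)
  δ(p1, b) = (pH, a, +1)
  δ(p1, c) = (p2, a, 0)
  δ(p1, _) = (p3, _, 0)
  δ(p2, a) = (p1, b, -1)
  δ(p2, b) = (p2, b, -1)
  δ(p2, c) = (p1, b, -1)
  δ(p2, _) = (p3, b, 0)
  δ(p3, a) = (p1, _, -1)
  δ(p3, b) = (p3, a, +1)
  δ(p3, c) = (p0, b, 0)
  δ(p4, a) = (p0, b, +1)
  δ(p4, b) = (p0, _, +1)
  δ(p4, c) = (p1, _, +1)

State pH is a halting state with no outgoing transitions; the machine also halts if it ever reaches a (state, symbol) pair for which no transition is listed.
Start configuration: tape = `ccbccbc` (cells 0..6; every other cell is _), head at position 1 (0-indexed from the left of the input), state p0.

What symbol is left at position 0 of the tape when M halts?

p0 | _c[c]bccbc   read c → write a, move 0, go to p3
p3 | _c[a]bccbc   read a → write _, move -1, go to p1
p1 | _[c]_bccbc   read c → write a, move 0, go to p2
p2 | _[a]_bccbc   read a → write b, move -1, go to p1
p1 | [_]b_bccbc   read _ → write _, move 0, go to p3
p3 | [_]b_bccbc
Cell 0 holds b when M halts.

b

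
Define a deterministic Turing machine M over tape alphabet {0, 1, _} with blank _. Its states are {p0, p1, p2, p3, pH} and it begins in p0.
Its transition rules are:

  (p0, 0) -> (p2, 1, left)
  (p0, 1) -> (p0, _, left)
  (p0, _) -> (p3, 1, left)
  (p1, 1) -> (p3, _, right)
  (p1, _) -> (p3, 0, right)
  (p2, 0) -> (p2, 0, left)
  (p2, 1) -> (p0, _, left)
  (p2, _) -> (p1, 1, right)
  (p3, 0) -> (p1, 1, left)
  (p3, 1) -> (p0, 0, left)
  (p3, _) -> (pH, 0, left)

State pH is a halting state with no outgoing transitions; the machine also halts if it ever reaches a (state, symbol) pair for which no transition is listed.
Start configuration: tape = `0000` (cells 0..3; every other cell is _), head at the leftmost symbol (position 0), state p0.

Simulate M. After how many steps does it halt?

p0 | ____[0]000   read 0 → write 1, move left, go to p2
p2 | ___[_]1000   read _ → write 1, move right, go to p1
p1 | ___1[1]000   read 1 → write _, move right, go to p3
p3 | ___1_[0]00   read 0 → write 1, move left, go to p1
p1 | ___1[_]100   read _ → write 0, move right, go to p3
p3 | ___10[1]00   read 1 → write 0, move left, go to p0
p0 | ___1[0]000   read 0 → write 1, move left, go to p2
p2 | ___[1]1000   read 1 → write _, move left, go to p0
p0 | __[_]_1000   read _ → write 1, move left, go to p3
p3 | _[_]1_1000   read _ → write 0, move left, go to pH
pH | [_]01_1000
M halts after 10 transitions.

10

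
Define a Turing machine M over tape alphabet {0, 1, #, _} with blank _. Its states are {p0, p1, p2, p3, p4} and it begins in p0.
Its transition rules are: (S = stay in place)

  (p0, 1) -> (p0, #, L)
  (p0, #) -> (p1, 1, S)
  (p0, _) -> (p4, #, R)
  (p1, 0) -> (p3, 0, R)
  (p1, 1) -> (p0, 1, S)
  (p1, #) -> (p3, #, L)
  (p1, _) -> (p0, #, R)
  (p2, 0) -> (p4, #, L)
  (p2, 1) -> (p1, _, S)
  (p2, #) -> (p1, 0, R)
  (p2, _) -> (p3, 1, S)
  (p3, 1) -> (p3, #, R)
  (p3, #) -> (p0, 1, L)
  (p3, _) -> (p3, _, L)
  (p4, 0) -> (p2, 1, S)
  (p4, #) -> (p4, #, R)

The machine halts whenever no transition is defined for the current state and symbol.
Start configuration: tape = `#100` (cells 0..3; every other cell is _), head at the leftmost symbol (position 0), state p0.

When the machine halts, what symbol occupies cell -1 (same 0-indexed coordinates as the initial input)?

p0 | _[#]100   read # → write 1, move S, go to p1
p1 | _[1]100   read 1 → write 1, move S, go to p0
p0 | _[1]100   read 1 → write #, move L, go to p0
p0 | [_]#100   read _ → write #, move R, go to p4
p4 | #[#]100   read # → write #, move R, go to p4
p4 | ##[1]00
Cell -1 holds # when M halts.

#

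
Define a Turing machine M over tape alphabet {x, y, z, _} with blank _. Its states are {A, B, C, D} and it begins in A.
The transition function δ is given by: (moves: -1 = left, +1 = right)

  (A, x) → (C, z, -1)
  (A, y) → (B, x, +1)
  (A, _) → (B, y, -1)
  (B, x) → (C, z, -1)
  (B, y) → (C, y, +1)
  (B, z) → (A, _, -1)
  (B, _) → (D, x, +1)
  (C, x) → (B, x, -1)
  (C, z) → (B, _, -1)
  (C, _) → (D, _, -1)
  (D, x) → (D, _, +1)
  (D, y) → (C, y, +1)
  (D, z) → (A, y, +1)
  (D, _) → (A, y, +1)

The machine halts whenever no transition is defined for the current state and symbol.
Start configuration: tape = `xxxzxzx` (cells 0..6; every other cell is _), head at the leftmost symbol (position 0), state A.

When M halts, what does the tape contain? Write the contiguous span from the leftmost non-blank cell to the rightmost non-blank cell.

state=A head=0 tape=__[x]xxzxzx   (A,x)→(C,z,-1)
state=C head=-1 tape=_[_]zxxzxzx   (C,_)→(D,_,-1)
state=D head=-2 tape=[_]_zxxzxzx   (D,_)→(A,y,+1)
state=A head=-1 tape=y[_]zxxzxzx   (A,_)→(B,y,-1)
state=B head=-2 tape=[y]yzxxzxzx   (B,y)→(C,y,+1)
state=C head=-1 tape=y[y]zxxzxzx
The non-blank tape span at halt is yyzxxzxzx.

yyzxxzxzx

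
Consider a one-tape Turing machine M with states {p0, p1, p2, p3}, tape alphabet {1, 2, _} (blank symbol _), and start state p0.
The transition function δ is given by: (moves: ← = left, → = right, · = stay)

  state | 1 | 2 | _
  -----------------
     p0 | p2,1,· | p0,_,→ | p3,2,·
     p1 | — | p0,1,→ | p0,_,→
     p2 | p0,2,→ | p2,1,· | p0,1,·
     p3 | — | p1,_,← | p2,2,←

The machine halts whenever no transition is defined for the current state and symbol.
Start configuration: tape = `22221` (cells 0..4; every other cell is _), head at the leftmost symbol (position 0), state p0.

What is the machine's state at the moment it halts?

state=p0 head=0 tape=[2]2221_   (p0,2)→(p0,_,→)
state=p0 head=1 tape=_[2]221_   (p0,2)→(p0,_,→)
state=p0 head=2 tape=__[2]21_   (p0,2)→(p0,_,→)
state=p0 head=3 tape=___[2]1_   (p0,2)→(p0,_,→)
state=p0 head=4 tape=____[1]_   (p0,1)→(p2,1,·)
state=p2 head=4 tape=____[1]_   (p2,1)→(p0,2,→)
state=p0 head=5 tape=____2[_]   (p0,_)→(p3,2,·)
state=p3 head=5 tape=____2[2]   (p3,2)→(p1,_,←)
state=p1 head=4 tape=____[2]_   (p1,2)→(p0,1,→)
state=p0 head=5 tape=____1[_]   (p0,_)→(p3,2,·)
state=p3 head=5 tape=____1[2]   (p3,2)→(p1,_,←)
state=p1 head=4 tape=____[1]_
No transition is defined for (p1, 1); M halts in state p1.

p1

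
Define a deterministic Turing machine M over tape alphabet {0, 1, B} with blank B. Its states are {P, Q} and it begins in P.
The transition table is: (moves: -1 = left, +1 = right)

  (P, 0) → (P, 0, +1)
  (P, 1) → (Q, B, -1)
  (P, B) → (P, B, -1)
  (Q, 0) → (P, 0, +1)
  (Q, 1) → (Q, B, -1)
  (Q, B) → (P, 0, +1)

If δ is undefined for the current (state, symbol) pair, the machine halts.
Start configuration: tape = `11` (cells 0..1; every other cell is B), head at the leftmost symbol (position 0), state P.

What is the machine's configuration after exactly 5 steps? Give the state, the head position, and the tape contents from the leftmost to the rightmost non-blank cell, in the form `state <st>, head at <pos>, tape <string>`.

P | B[1]1   read 1 → write B, move -1, go to Q
Q | [B]B1   read B → write 0, move +1, go to P
P | 0[B]1   read B → write B, move -1, go to P
P | [0]B1   read 0 → write 0, move +1, go to P
P | 0[B]1   read B → write B, move -1, go to P
P | [0]B1
After 5 steps: state P, head at -1, tape 0B1.

state P, head at -1, tape 0B1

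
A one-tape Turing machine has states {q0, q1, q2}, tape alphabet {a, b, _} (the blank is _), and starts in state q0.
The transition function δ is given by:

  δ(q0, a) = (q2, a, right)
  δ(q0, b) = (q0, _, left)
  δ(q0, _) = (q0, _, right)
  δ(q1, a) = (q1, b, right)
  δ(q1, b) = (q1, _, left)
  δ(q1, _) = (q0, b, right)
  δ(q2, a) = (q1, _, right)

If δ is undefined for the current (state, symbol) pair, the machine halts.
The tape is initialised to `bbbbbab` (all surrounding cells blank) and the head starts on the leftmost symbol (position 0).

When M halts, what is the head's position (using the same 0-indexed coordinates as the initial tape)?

6

state=q0 head=0 tape=_[b]bbbbab   (q0,b)→(q0,_,left)
state=q0 head=-1 tape=[_]_bbbbab   (q0,_)→(q0,_,right)
state=q0 head=0 tape=_[_]bbbbab   (q0,_)→(q0,_,right)
state=q0 head=1 tape=__[b]bbbab   (q0,b)→(q0,_,left)
state=q0 head=0 tape=_[_]_bbbab   (q0,_)→(q0,_,right)
state=q0 head=1 tape=__[_]bbbab   (q0,_)→(q0,_,right)
state=q0 head=2 tape=___[b]bbab   (q0,b)→(q0,_,left)
state=q0 head=1 tape=__[_]_bbab   (q0,_)→(q0,_,right)
state=q0 head=2 tape=___[_]bbab   (q0,_)→(q0,_,right)
state=q0 head=3 tape=____[b]bab   (q0,b)→(q0,_,left)
state=q0 head=2 tape=___[_]_bab   (q0,_)→(q0,_,right)
state=q0 head=3 tape=____[_]bab   (q0,_)→(q0,_,right)
state=q0 head=4 tape=_____[b]ab   (q0,b)→(q0,_,left)
state=q0 head=3 tape=____[_]_ab   (q0,_)→(q0,_,right)
state=q0 head=4 tape=_____[_]ab   (q0,_)→(q0,_,right)
state=q0 head=5 tape=______[a]b   (q0,a)→(q2,a,right)
state=q2 head=6 tape=______a[b]
At halt the head is at cell 6.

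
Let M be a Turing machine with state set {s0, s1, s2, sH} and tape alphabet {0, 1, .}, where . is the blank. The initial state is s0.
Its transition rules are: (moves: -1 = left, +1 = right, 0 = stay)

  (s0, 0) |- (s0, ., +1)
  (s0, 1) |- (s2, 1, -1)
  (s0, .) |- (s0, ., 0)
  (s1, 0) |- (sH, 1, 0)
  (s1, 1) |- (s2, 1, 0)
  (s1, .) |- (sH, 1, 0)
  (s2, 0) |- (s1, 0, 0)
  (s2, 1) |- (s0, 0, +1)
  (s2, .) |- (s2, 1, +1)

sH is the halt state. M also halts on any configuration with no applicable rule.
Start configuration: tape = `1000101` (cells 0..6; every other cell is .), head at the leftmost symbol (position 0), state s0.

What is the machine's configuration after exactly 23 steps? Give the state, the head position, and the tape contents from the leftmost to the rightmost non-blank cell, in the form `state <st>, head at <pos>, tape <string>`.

state s0, head at 7, tape 10..1010

state=s0 head=0 tape=.[1]000101.   (s0,1)→(s2,1,-1)
state=s2 head=-1 tape=[.]1000101.   (s2,.)→(s2,1,+1)
state=s2 head=0 tape=1[1]000101.   (s2,1)→(s0,0,+1)
state=s0 head=1 tape=10[0]00101.   (s0,0)→(s0,.,+1)
state=s0 head=2 tape=10.[0]0101.   (s0,0)→(s0,.,+1)
state=s0 head=3 tape=10..[0]101.   (s0,0)→(s0,.,+1)
state=s0 head=4 tape=10...[1]01.   (s0,1)→(s2,1,-1)
state=s2 head=3 tape=10..[.]101.   (s2,.)→(s2,1,+1)
state=s2 head=4 tape=10..1[1]01.   (s2,1)→(s0,0,+1)
state=s0 head=5 tape=10..10[0]1.   (s0,0)→(s0,.,+1)
state=s0 head=6 tape=10..10.[1].   (s0,1)→(s2,1,-1)
state=s2 head=5 tape=10..10[.]1.   (s2,.)→(s2,1,+1)
state=s2 head=6 tape=10..101[1].   (s2,1)→(s0,0,+1)
state=s0 head=7 tape=10..1010[.]   (s0,.)→(s0,.,0)
state=s0 head=7 tape=10..1010[.]   (s0,.)→(s0,.,0)
state=s0 head=7 tape=10..1010[.]   (s0,.)→(s0,.,0)
state=s0 head=7 tape=10..1010[.]   (s0,.)→(s0,.,0)
state=s0 head=7 tape=10..1010[.]   (s0,.)→(s0,.,0)
state=s0 head=7 tape=10..1010[.]   (s0,.)→(s0,.,0)
state=s0 head=7 tape=10..1010[.]   (s0,.)→(s0,.,0)
state=s0 head=7 tape=10..1010[.]   (s0,.)→(s0,.,0)
state=s0 head=7 tape=10..1010[.]   (s0,.)→(s0,.,0)
state=s0 head=7 tape=10..1010[.]   (s0,.)→(s0,.,0)
state=s0 head=7 tape=10..1010[.]
After 23 steps: state s0, head at 7, tape 10..1010.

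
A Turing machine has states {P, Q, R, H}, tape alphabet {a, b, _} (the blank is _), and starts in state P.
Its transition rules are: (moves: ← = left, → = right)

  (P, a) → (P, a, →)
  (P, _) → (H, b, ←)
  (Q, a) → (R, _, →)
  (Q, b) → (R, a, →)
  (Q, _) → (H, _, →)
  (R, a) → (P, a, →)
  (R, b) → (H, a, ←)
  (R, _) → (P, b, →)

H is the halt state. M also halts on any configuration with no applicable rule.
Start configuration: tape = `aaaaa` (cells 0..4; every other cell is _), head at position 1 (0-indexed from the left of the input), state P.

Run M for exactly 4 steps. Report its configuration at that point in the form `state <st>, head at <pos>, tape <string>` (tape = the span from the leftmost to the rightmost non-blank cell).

P | a[a]aaa_   read a → write a, move →, go to P
P | aa[a]aa_   read a → write a, move →, go to P
P | aaa[a]a_   read a → write a, move →, go to P
P | aaaa[a]_   read a → write a, move →, go to P
P | aaaaa[_]
After 4 steps: state P, head at 5, tape aaaaa.

state P, head at 5, tape aaaaa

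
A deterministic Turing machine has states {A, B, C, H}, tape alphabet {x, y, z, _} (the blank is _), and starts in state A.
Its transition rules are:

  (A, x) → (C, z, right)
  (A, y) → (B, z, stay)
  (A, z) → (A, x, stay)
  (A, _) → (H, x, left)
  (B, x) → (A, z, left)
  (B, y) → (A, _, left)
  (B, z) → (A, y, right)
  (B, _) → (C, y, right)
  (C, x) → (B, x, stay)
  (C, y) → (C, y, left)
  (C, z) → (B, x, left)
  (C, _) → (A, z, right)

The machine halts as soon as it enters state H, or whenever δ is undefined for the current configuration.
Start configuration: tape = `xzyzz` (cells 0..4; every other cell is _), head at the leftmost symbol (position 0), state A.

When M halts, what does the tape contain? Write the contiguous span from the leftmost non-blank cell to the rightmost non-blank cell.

A | __[x]zyzz   read x → write z, move right, go to C
C | __z[z]yzz   read z → write x, move left, go to B
B | __[z]xyzz   read z → write y, move right, go to A
A | __y[x]yzz   read x → write z, move right, go to C
C | __yz[y]zz   read y → write y, move left, go to C
C | __y[z]yzz   read z → write x, move left, go to B
B | __[y]xyzz   read y → write _, move left, go to A
A | _[_]_xyzz   read _ → write x, move left, go to H
H | [_]x_xyzz
The non-blank tape span at halt is x_xyzz.

x_xyzz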